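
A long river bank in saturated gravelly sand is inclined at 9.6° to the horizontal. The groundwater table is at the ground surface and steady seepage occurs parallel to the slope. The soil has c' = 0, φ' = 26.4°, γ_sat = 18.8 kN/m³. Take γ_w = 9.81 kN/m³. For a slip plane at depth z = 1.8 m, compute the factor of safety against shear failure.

With seepage parallel to the slope and the water table at the surface, the effective normal stress on the slip plane uses the buoyant unit weight γ' = γ_sat − γ_w while the driving shear stress uses γ_sat:
FS = [c' + γ' z cos²β tanφ'] / [γ_sat z sinβ cosβ]
(For c' = 0 this reduces to FS = (γ'/γ_sat)·tanφ'/tanβ.)
γ' = 18.8 − 9.81 = 8.99 kN/m³
Numerator = 0.0 + 8.99·1.8·cos²9.6°·tan26.4° = 0.0 + 8.99·1.8·0.9722·0.4964 = 7.809 kPa
Denominator = 18.8·1.8·sin9.6°·cos9.6° = 18.8·1.8·0.1668·0.9860 = 5.564 kPa
FS = 7.809 / 5.564 = 1.403

FS = 1.40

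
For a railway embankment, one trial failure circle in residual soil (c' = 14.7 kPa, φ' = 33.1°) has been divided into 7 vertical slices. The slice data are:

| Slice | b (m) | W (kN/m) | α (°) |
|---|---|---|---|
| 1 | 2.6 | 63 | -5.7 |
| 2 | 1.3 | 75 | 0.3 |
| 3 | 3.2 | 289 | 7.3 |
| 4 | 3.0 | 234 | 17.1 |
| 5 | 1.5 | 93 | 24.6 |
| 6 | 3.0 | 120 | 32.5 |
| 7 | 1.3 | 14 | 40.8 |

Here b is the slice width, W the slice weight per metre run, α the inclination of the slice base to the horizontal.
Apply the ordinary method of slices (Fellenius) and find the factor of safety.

FS = 3.79

Ordinary method of slices: FS = Σ[c'·Δl_i + (W_i cosα_i)·tanφ'] / Σ W_i sinα_i, with Δl_i = b_i / cosα_i.
Slice 1: Δl = 2.6/cos(-5.7°) = 2.613 m; N'_1 = 63·cos(-5.7°) = 62.7; c'Δl = 38.41; W sinα = -6.3
Slice 2: Δl = 1.3/cos0.3° = 1.300 m; N'_2 = 75·cos0.3° = 75.0; c'Δl = 19.11; W sinα = 0.4
Slice 3: Δl = 3.2/cos7.3° = 3.226 m; N'_3 = 289·cos7.3° = 286.7; c'Δl = 47.42; W sinα = 36.7
Slice 4: Δl = 3.0/cos17.1° = 3.139 m; N'_4 = 234·cos17.1° = 223.7; c'Δl = 46.14; W sinα = 68.8
Slice 5: Δl = 1.5/cos24.6° = 1.650 m; N'_5 = 93·cos24.6° = 84.6; c'Δl = 24.25; W sinα = 38.7
Slice 6: Δl = 3.0/cos32.5° = 3.557 m; N'_6 = 120·cos32.5° = 101.2; c'Δl = 52.29; W sinα = 64.5
Slice 7: Δl = 1.3/cos40.8° = 1.717 m; N'_7 = 14·cos40.8° = 10.6; c'Δl = 25.24; W sinα = 9.1
Σc'Δl = 252.9 kN/m; ΣN' = 844.4 kN/m; ΣW sinα = 212.0 kN/m
Resisting = 252.9 + 844.4·tan33.1° = 252.9 + 550.4 = 803.3 kN/m
FS = 803.3 / 212.0 = 3.789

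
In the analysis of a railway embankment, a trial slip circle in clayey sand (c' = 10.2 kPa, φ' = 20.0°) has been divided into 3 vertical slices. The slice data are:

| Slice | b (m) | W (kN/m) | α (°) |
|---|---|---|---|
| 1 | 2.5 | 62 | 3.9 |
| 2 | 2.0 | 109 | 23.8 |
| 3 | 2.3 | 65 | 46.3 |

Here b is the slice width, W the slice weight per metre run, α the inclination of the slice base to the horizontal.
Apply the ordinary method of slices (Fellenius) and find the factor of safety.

FS = 1.65

Ordinary method of slices: FS = Σ[c'·Δl_i + (W_i cosα_i)·tanφ'] / Σ W_i sinα_i, with Δl_i = b_i / cosα_i.
Slice 1: Δl = 2.5/cos3.9° = 2.506 m; N'_1 = 62·cos3.9° = 61.9; c'Δl = 25.56; W sinα = 4.2
Slice 2: Δl = 2.0/cos23.8° = 2.186 m; N'_2 = 109·cos23.8° = 99.7; c'Δl = 22.30; W sinα = 44.0
Slice 3: Δl = 2.3/cos46.3° = 3.329 m; N'_3 = 65·cos46.3° = 44.9; c'Δl = 33.96; W sinα = 47.0
Σc'Δl = 81.8 kN/m; ΣN' = 206.5 kN/m; ΣW sinα = 95.2 kN/m
Resisting = 81.8 + 206.5·tan20.0° = 81.8 + 75.2 = 157.0 kN/m
FS = 157.0 / 95.2 = 1.649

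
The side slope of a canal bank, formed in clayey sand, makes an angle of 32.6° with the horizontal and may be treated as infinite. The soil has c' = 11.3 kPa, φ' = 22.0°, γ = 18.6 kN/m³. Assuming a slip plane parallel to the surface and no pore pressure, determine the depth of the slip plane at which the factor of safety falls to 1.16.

z = 2.53 m

Setting FS = 1.16 in FS = [c' + γz cos²β tanφ'] / [γz sinβ cosβ] and solving for z:
z = c' / [γ cosβ (FS·sinβ − cosβ·tanφ')]
  = 11.3 / [18.6·cos32.6°·(1.16·sin32.6° − cos32.6°·tan22.0°)]
  = 11.3 / [18.6·0.8425·(1.16·0.5388 − 0.8425·0.4040)]
  = 11.3 / 4.4596 = 2.534 m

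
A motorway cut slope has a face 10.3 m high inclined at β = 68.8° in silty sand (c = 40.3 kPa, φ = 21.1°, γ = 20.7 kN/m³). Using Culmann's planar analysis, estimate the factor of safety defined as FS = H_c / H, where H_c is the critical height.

FS = 2.01

H_c = (4c/γ) · sinβ cosφ / [1 − cos(β − φ)]
    = (4·40.3/20.7) · sin68.8°·cos21.1° / [1 − cos47.7°]
    = 7.787 · 0.8698 / 0.3270 = 20.72 m
FS = H_c / H = 20.72 / 10.3 = 2.011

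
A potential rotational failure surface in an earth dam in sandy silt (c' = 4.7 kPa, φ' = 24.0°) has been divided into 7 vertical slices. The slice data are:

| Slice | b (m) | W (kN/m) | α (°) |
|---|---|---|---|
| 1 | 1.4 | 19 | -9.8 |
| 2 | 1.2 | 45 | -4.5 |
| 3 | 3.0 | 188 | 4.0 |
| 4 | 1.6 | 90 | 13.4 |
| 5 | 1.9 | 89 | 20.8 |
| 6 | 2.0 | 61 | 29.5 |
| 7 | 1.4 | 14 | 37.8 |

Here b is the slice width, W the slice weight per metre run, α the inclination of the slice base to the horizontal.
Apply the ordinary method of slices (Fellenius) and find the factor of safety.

Ordinary method of slices: FS = Σ[c'·Δl_i + (W_i cosα_i)·tanφ'] / Σ W_i sinα_i, with Δl_i = b_i / cosα_i.
Slice 1: Δl = 1.4/cos(-9.8°) = 1.421 m; N'_1 = 19·cos(-9.8°) = 18.7; c'Δl = 6.68; W sinα = -3.2
Slice 2: Δl = 1.2/cos(-4.5°) = 1.204 m; N'_2 = 45·cos(-4.5°) = 44.9; c'Δl = 5.66; W sinα = -3.5
Slice 3: Δl = 3.0/cos4.0° = 3.007 m; N'_3 = 188·cos4.0° = 187.5; c'Δl = 14.13; W sinα = 13.1
Slice 4: Δl = 1.6/cos13.4° = 1.645 m; N'_4 = 90·cos13.4° = 87.5; c'Δl = 7.73; W sinα = 20.9
Slice 5: Δl = 1.9/cos20.8° = 2.032 m; N'_5 = 89·cos20.8° = 83.2; c'Δl = 9.55; W sinα = 31.6
Slice 6: Δl = 2.0/cos29.5° = 2.298 m; N'_6 = 61·cos29.5° = 53.1; c'Δl = 10.80; W sinα = 30.0
Slice 7: Δl = 1.4/cos37.8° = 1.772 m; N'_7 = 14·cos37.8° = 11.1; c'Δl = 8.33; W sinα = 8.6
Σc'Δl = 62.9 kN/m; ΣN' = 486.0 kN/m; ΣW sinα = 97.4 kN/m
Resisting = 62.9 + 486.0·tan24.0° = 62.9 + 216.4 = 279.3 kN/m
FS = 279.3 / 97.4 = 2.866

FS = 2.87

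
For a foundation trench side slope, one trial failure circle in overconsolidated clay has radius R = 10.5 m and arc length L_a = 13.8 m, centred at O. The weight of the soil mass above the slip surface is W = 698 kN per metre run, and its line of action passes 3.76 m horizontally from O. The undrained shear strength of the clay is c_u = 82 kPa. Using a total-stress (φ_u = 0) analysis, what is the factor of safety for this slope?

Taking moments about the centre O, the resisting moment is provided by the undrained shear strength acting along the arc:
M_R = c_u·L_a·R = 82·13.80·10.5 = 11881.8 kN·m/m
M_D = W·d = 698·3.76 = 2624.5 kN·m/m
FS = M_R / M_D = 11881.8 / 2624.5 = 4.527

FS = 4.53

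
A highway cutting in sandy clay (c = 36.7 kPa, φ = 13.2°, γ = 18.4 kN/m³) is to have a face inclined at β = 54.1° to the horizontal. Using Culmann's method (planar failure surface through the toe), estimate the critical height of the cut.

H_c = 25.77 m

Culmann's analysis gives the critical failure plane at α_cr = (β + φ)/2 = (54.1 + 13.2)/2 = 33.6°, and the critical height
H_c = (4c/γ) · sinβ cosφ / [1 − cos(β − φ)]
    = (4·36.7/18.4) · sin54.1°·cos13.2° / [1 − cos(40.9°)]
    = 7.978 · 0.8100·0.9736 / [1 − 0.7559]
    = 7.978 · 0.7886 / 0.2441
    = 25.77 m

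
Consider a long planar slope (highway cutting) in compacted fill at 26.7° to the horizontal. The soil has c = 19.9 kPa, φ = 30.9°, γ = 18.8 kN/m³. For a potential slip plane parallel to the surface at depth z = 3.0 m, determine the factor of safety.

For an infinite slope with a slip plane parallel to the surface (no pore pressure): FS = [c + γz cos²β tanφ] / [γz sinβ cosβ].
γz = 18.8·3.0 = 56.40 kN/m²
Numerator = 19.9 + 56.40·cos²26.7°·tan30.9° = 19.9 + 56.40·0.7981·0.5985 = 46.840 kPa
Denominator = 56.40·sin26.7°·cos26.7° = 56.40·0.4493·0.8934 = 22.639 kPa
FS = 46.840 / 22.639 = 2.069

FS = 2.07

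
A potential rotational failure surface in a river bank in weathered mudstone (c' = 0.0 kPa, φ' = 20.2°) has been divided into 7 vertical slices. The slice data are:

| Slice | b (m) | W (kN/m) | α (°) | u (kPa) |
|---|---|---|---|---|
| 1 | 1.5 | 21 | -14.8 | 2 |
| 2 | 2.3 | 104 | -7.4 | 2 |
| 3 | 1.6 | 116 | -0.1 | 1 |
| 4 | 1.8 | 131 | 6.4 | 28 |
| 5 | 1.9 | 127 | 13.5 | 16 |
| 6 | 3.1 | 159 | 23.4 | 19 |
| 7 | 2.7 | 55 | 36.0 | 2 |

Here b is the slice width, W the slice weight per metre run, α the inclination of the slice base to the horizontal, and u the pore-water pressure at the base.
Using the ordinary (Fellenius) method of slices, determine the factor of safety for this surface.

FS = 1.59

Ordinary method of slices: FS = Σ[c'·Δl_i + (W_i cosα_i − u_i·Δl_i)·tanφ'] / Σ W_i sinα_i, with Δl_i = b_i / cosα_i.
Slice 1: Δl = 1.5/cos(-14.8°) = 1.551 m; N'_1 = 21·cos(-14.8°) − 2·1.551 = 17.2; c'Δl = 0.00; W sinα = -5.4
Slice 2: Δl = 2.3/cos(-7.4°) = 2.319 m; N'_2 = 104·cos(-7.4°) − 2·2.319 = 98.5; c'Δl = 0.00; W sinα = -13.4
Slice 3: Δl = 1.6/cos(-0.1°) = 1.600 m; N'_3 = 116·cos(-0.1°) − 1·1.600 = 114.4; c'Δl = 0.00; W sinα = -0.2
Slice 4: Δl = 1.8/cos6.4° = 1.811 m; N'_4 = 131·cos6.4° − 28·1.811 = 79.5; c'Δl = 0.00; W sinα = 14.6
Slice 5: Δl = 1.9/cos13.5° = 1.954 m; N'_5 = 127·cos13.5° − 16·1.954 = 92.2; c'Δl = 0.00; W sinα = 29.6
Slice 6: Δl = 3.1/cos23.4° = 3.378 m; N'_6 = 159·cos23.4° − 19·3.378 = 81.7; c'Δl = 0.00; W sinα = 63.1
Slice 7: Δl = 2.7/cos36.0° = 3.337 m; N'_7 = 55·cos36.0° − 2·3.337 = 37.8; c'Δl = 0.00; W sinα = 32.3
Σc'Δl = 0.0 kN/m; ΣN' = 521.4 kN/m; ΣW sinα = 120.8 kN/m
Resisting = 0.0 + 521.4·tan20.2° = 0.0 + 191.8 = 191.8 kN/m
FS = 191.8 / 120.8 = 1.588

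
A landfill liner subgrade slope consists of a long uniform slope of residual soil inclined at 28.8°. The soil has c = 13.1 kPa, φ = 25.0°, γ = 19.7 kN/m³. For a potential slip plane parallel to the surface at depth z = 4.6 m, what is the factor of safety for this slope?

FS = 1.19

For an infinite slope with a slip plane parallel to the surface (no pore pressure): FS = [c + γz cos²β tanφ] / [γz sinβ cosβ].
γz = 19.7·4.6 = 90.62 kN/m²
Numerator = 13.1 + 90.62·cos²28.8°·tan25.0° = 13.1 + 90.62·0.7679·0.4663 = 45.550 kPa
Denominator = 90.62·sin28.8°·cos28.8° = 90.62·0.4818·0.8763 = 38.256 kPa
FS = 45.550 / 38.256 = 1.191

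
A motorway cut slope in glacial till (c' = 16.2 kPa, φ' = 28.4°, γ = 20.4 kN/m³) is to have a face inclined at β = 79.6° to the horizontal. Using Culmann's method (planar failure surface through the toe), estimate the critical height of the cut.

Culmann's analysis gives the critical failure plane at α_cr = (β + φ')/2 = (79.6 + 28.4)/2 = 54.0°, and the critical height
H_c = (4c'/γ) · sinβ cosφ' / [1 − cos(β − φ')]
    = (4·16.2/20.4) · sin79.6°·cos28.4° / [1 − cos(51.2°)]
    = 3.176 · 0.9836·0.8796 / [1 − 0.6266]
    = 3.176 · 0.8652 / 0.3734
    = 7.36 m

H_c = 7.36 m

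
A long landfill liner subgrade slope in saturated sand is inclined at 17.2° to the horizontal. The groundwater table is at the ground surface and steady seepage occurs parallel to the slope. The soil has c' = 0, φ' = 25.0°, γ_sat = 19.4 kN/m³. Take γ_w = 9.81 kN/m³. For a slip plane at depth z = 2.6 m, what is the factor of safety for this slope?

FS = 0.74

With seepage parallel to the slope and the water table at the surface, the effective normal stress on the slip plane uses the buoyant unit weight γ' = γ_sat − γ_w while the driving shear stress uses γ_sat:
FS = [c' + γ' z cos²β tanφ'] / [γ_sat z sinβ cosβ]
(For c' = 0 this reduces to FS = (γ'/γ_sat)·tanφ'/tanβ.)
γ' = 19.4 − 9.81 = 9.59 kN/m³
Numerator = 0.0 + 9.59·2.6·cos²17.2°·tan25.0° = 0.0 + 9.59·2.6·0.9126·0.4663 = 10.610 kPa
Denominator = 19.4·2.6·sin17.2°·cos17.2° = 19.4·2.6·0.2957·0.9553 = 14.248 kPa
FS = 10.610 / 14.248 = 0.745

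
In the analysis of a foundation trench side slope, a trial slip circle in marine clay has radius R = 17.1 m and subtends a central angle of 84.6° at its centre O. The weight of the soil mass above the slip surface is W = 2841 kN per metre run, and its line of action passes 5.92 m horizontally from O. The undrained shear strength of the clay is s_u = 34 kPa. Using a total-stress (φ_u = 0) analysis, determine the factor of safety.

Taking moments about the centre O, the resisting moment is provided by the undrained shear strength acting along the arc:
Arc length L_a = R·θ = 17.1·(84.6°·π/180) = 17.1·1.4765 = 25.25 m
M_R = s_u·L_a·R = 34·25.25·17.1 = 14679.8 kN·m/m
M_D = W·d = 2841·5.92 = 16818.7 kN·m/m
FS = M_R / M_D = 14679.8 / 16818.7 = 0.873

FS = 0.87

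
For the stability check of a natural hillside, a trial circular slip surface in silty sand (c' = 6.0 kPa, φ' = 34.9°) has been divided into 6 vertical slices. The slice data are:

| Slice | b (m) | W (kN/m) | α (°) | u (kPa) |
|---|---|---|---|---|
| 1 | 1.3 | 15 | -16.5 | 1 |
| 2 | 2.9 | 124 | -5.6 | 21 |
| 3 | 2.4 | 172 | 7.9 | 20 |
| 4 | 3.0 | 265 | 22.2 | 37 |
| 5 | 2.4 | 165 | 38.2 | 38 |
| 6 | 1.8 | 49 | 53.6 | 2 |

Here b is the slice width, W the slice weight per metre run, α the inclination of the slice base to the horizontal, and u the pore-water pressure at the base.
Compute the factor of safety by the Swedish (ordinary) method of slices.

Ordinary method of slices: FS = Σ[c'·Δl_i + (W_i cosα_i − u_i·Δl_i)·tanφ'] / Σ W_i sinα_i, with Δl_i = b_i / cosα_i.
Slice 1: Δl = 1.3/cos(-16.5°) = 1.356 m; N'_1 = 15·cos(-16.5°) − 1·1.356 = 13.0; c'Δl = 8.14; W sinα = -4.3
Slice 2: Δl = 2.9/cos(-5.6°) = 2.914 m; N'_2 = 124·cos(-5.6°) − 21·2.914 = 62.2; c'Δl = 17.48; W sinα = -12.1
Slice 3: Δl = 2.4/cos7.9° = 2.423 m; N'_3 = 172·cos7.9° − 20·2.423 = 121.9; c'Δl = 14.54; W sinα = 23.6
Slice 4: Δl = 3.0/cos22.2° = 3.240 m; N'_4 = 265·cos22.2° − 37·3.240 = 125.5; c'Δl = 19.44; W sinα = 100.1
Slice 5: Δl = 2.4/cos38.2° = 3.054 m; N'_5 = 165·cos38.2° − 38·3.054 = 13.6; c'Δl = 18.32; W sinα = 102.0
Slice 6: Δl = 1.8/cos53.6° = 3.033 m; N'_6 = 49·cos53.6° − 2·3.033 = 23.0; c'Δl = 18.20; W sinα = 39.4
Σc'Δl = 96.1 kN/m; ΣN' = 359.2 kN/m; ΣW sinα = 248.9 kN/m
Resisting = 96.1 + 359.2·tan34.9° = 96.1 + 250.6 = 346.7 kN/m
FS = 346.7 / 248.9 = 1.393

FS = 1.39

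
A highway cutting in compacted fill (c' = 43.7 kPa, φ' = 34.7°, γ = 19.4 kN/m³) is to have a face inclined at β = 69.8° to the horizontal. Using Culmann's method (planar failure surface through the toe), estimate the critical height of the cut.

H_c = 38.23 m

Culmann's analysis gives the critical failure plane at α_cr = (β + φ')/2 = (69.8 + 34.7)/2 = 52.2°, and the critical height
H_c = (4c'/γ) · sinβ cosφ' / [1 − cos(β − φ')]
    = (4·43.7/19.4) · sin69.8°·cos34.7° / [1 − cos(35.1°)]
    = 9.010 · 0.9385·0.8221 / [1 − 0.8181]
    = 9.010 · 0.7716 / 0.1819
    = 38.23 m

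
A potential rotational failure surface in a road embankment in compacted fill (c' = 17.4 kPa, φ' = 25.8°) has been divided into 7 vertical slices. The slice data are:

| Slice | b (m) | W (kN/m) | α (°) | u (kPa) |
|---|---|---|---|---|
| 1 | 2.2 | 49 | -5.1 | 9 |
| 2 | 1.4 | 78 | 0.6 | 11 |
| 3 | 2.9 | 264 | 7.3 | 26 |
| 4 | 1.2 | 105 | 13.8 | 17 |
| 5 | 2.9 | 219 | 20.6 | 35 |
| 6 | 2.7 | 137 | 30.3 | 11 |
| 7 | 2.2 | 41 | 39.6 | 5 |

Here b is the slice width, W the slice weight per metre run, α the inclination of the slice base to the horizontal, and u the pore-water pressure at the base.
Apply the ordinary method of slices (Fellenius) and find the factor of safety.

FS = 2.47

Ordinary method of slices: FS = Σ[c'·Δl_i + (W_i cosα_i − u_i·Δl_i)·tanφ'] / Σ W_i sinα_i, with Δl_i = b_i / cosα_i.
Slice 1: Δl = 2.2/cos(-5.1°) = 2.209 m; N'_1 = 49·cos(-5.1°) − 9·2.209 = 28.9; c'Δl = 38.43; W sinα = -4.4
Slice 2: Δl = 1.4/cos0.6° = 1.400 m; N'_2 = 78·cos0.6° − 11·1.400 = 62.6; c'Δl = 24.36; W sinα = 0.8
Slice 3: Δl = 2.9/cos7.3° = 2.924 m; N'_3 = 264·cos7.3° − 26·2.924 = 185.8; c'Δl = 50.87; W sinα = 33.5
Slice 4: Δl = 1.2/cos13.8° = 1.236 m; N'_4 = 105·cos13.8° − 17·1.236 = 81.0; c'Δl = 21.50; W sinα = 25.0
Slice 5: Δl = 2.9/cos20.6° = 3.098 m; N'_5 = 219·cos20.6° − 35·3.098 = 96.6; c'Δl = 53.91; W sinα = 77.1
Slice 6: Δl = 2.7/cos30.3° = 3.127 m; N'_6 = 137·cos30.3° − 11·3.127 = 83.9; c'Δl = 54.41; W sinα = 69.1
Slice 7: Δl = 2.2/cos39.6° = 2.855 m; N'_7 = 41·cos39.6° − 5·2.855 = 17.3; c'Δl = 49.68; W sinα = 26.1
Σc'Δl = 293.2 kN/m; ΣN' = 556.1 kN/m; ΣW sinα = 227.4 kN/m
Resisting = 293.2 + 556.1·tan25.8° = 293.2 + 268.8 = 562.0 kN/m
FS = 562.0 / 227.4 = 2.472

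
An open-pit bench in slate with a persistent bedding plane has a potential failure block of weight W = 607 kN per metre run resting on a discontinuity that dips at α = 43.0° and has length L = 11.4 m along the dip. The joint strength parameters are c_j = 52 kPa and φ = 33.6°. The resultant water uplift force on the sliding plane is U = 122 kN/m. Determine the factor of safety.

FS = 1.95

Resolving the block weight along and normal to the plane and applying the Mohr–Coulomb strength on the joint:
N' = W cosα − U = 607·cos43.0° − 122 = 321.9 kN/m
Driving force T = W sinα = 607·sin43.0° = 414.0 kN/m
Resisting force R = c_j·L + N'·tanφ = 52·11.4 + 321.9·tan33.6° = 592.8 + 213.9 = 806.7 kN/m
FS = R / T = 806.7 / 414.0 = 1.949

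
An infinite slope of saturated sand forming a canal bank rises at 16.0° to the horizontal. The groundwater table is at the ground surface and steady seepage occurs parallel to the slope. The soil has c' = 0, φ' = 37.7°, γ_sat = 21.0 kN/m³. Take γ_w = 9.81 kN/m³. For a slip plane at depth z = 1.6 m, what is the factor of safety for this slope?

With seepage parallel to the slope and the water table at the surface, the effective normal stress on the slip plane uses the buoyant unit weight γ' = γ_sat − γ_w while the driving shear stress uses γ_sat:
FS = [c' + γ' z cos²β tanφ'] / [γ_sat z sinβ cosβ]
(For c' = 0 this reduces to FS = (γ'/γ_sat)·tanφ'/tanβ.)
γ' = 21.0 − 9.81 = 11.19 kN/m³
Numerator = 0.0 + 11.19·1.6·cos²16.0°·tan37.7° = 0.0 + 11.19·1.6·0.9240·0.7729 = 12.786 kPa
Denominator = 21.0·1.6·sin16.0°·cos16.0° = 21.0·1.6·0.2756·0.9613 = 8.903 kPa
FS = 12.786 / 8.903 = 1.436

FS = 1.44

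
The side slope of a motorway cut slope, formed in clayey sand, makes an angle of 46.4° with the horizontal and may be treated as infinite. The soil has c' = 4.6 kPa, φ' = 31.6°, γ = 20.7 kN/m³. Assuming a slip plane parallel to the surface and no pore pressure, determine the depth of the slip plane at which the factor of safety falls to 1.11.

z = 0.85 m

Setting FS = 1.11 in FS = [c' + γz cos²β tanφ'] / [γz sinβ cosβ] and solving for z:
z = c' / [γ cosβ (FS·sinβ − cosβ·tanφ')]
  = 4.6 / [20.7·cos46.4°·(1.11·sin46.4° − cos46.4°·tan31.6°)]
  = 4.6 / [20.7·0.6896·(1.11·0.7242 − 0.6896·0.6152)]
  = 4.6 / 5.4185 = 0.849 m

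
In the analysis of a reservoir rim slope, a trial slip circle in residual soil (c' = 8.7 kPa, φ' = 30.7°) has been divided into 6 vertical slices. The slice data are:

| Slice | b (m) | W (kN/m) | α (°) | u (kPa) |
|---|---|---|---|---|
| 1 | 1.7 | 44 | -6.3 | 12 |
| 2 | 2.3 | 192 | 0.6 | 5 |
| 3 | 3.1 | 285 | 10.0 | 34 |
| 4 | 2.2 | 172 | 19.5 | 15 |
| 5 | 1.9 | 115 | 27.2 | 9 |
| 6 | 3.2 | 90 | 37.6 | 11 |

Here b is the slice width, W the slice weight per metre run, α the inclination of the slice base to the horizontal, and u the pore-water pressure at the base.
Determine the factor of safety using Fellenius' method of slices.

FS = 2.37

Ordinary method of slices: FS = Σ[c'·Δl_i + (W_i cosα_i − u_i·Δl_i)·tanφ'] / Σ W_i sinα_i, with Δl_i = b_i / cosα_i.
Slice 1: Δl = 1.7/cos(-6.3°) = 1.710 m; N'_1 = 44·cos(-6.3°) − 12·1.710 = 23.2; c'Δl = 14.88; W sinα = -4.8
Slice 2: Δl = 2.3/cos0.6° = 2.300 m; N'_2 = 192·cos0.6° − 5·2.300 = 180.5; c'Δl = 20.01; W sinα = 2.0
Slice 3: Δl = 3.1/cos10.0° = 3.148 m; N'_3 = 285·cos10.0° − 34·3.148 = 173.6; c'Δl = 27.39; W sinα = 49.5
Slice 4: Δl = 2.2/cos19.5° = 2.334 m; N'_4 = 172·cos19.5° − 15·2.334 = 127.1; c'Δl = 20.30; W sinα = 57.4
Slice 5: Δl = 1.9/cos27.2° = 2.136 m; N'_5 = 115·cos27.2° − 9·2.136 = 83.1; c'Δl = 18.59; W sinα = 52.6
Slice 6: Δl = 3.2/cos37.6° = 4.039 m; N'_6 = 90·cos37.6° − 11·4.039 = 26.9; c'Δl = 35.14; W sinα = 54.9
Σc'Δl = 136.3 kN/m; ΣN' = 614.4 kN/m; ΣW sinα = 211.6 kN/m
Resisting = 136.3 + 614.4·tan30.7° = 136.3 + 364.8 = 501.1 kN/m
FS = 501.1 / 211.6 = 2.369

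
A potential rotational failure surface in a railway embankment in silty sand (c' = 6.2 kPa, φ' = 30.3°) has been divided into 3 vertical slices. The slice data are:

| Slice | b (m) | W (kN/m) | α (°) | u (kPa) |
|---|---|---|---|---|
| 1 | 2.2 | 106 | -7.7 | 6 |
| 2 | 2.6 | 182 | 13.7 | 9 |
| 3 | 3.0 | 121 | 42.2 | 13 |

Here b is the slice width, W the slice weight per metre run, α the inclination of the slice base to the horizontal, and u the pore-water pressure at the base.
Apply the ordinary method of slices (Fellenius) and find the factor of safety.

FS = 2.00

Ordinary method of slices: FS = Σ[c'·Δl_i + (W_i cosα_i − u_i·Δl_i)·tanφ'] / Σ W_i sinα_i, with Δl_i = b_i / cosα_i.
Slice 1: Δl = 2.2/cos(-7.7°) = 2.220 m; N'_1 = 106·cos(-7.7°) − 6·2.220 = 91.7; c'Δl = 13.76; W sinα = -14.2
Slice 2: Δl = 2.6/cos13.7° = 2.676 m; N'_2 = 182·cos13.7° − 9·2.676 = 152.7; c'Δl = 16.59; W sinα = 43.1
Slice 3: Δl = 3.0/cos42.2° = 4.050 m; N'_3 = 121·cos42.2° − 13·4.050 = 37.0; c'Δl = 25.11; W sinα = 81.3
Σc'Δl = 55.5 kN/m; ΣN' = 281.5 kN/m; ΣW sinα = 110.2 kN/m
Resisting = 55.5 + 281.5·tan30.3° = 55.5 + 164.5 = 219.9 kN/m
FS = 219.9 / 110.2 = 1.996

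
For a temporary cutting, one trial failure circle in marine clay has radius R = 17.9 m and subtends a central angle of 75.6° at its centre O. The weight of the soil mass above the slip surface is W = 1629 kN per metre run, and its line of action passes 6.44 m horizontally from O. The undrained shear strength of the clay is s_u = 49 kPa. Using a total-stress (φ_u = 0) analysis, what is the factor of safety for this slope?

Taking moments about the centre O, the resisting moment is provided by the undrained shear strength acting along the arc:
Arc length L_a = R·θ = 17.9·(75.6°·π/180) = 17.9·1.3195 = 23.62 m
M_R = s_u·L_a·R = 49·23.62·17.9 = 20715.8 kN·m/m
M_D = W·d = 1629·6.44 = 10490.8 kN·m/m
FS = M_R / M_D = 20715.8 / 10490.8 = 1.975

FS = 1.97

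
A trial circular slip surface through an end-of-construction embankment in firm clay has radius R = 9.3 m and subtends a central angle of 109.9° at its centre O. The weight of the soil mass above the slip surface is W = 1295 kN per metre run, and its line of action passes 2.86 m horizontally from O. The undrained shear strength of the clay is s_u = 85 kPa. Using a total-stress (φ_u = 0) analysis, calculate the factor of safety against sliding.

FS = 3.81

Taking moments about the centre O, the resisting moment is provided by the undrained shear strength acting along the arc:
Arc length L_a = R·θ = 9.3·(109.9°·π/180) = 9.3·1.9181 = 17.84 m
M_R = s_u·L_a·R = 85·17.84·9.3 = 14101.3 kN·m/m
M_D = W·d = 1295·2.86 = 3703.7 kN·m/m
FS = M_R / M_D = 14101.3 / 3703.7 = 3.807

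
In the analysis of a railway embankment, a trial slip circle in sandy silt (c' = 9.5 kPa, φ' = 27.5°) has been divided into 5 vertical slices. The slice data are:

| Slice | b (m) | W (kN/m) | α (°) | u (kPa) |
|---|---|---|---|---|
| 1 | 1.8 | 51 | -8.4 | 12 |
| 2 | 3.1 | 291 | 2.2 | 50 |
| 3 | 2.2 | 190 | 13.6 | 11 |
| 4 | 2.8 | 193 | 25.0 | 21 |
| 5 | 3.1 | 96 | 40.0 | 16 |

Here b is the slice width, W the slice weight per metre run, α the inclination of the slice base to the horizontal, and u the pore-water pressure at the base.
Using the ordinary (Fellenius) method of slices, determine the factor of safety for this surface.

FS = 1.91

Ordinary method of slices: FS = Σ[c'·Δl_i + (W_i cosα_i − u_i·Δl_i)·tanφ'] / Σ W_i sinα_i, with Δl_i = b_i / cosα_i.
Slice 1: Δl = 1.8/cos(-8.4°) = 1.820 m; N'_1 = 51·cos(-8.4°) − 12·1.820 = 28.6; c'Δl = 17.29; W sinα = -7.5
Slice 2: Δl = 3.1/cos2.2° = 3.102 m; N'_2 = 291·cos2.2° − 50·3.102 = 135.7; c'Δl = 29.47; W sinα = 11.2
Slice 3: Δl = 2.2/cos13.6° = 2.263 m; N'_3 = 190·cos13.6° − 11·2.263 = 159.8; c'Δl = 21.50; W sinα = 44.7
Slice 4: Δl = 2.8/cos25.0° = 3.089 m; N'_4 = 193·cos25.0° − 21·3.089 = 110.0; c'Δl = 29.35; W sinα = 81.6
Slice 5: Δl = 3.1/cos40.0° = 4.047 m; N'_5 = 96·cos40.0° − 16·4.047 = 8.8; c'Δl = 38.44; W sinα = 61.7
Σc'Δl = 136.1 kN/m; ΣN' = 442.9 kN/m; ΣW sinα = 191.7 kN/m
Resisting = 136.1 + 442.9·tan27.5° = 136.1 + 230.6 = 366.6 kN/m
FS = 366.6 / 191.7 = 1.913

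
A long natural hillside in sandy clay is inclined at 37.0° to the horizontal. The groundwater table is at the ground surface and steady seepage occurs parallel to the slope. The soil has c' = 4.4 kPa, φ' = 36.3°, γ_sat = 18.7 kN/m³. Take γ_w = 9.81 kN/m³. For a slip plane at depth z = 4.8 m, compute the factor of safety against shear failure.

FS = 0.57

With seepage parallel to the slope and the water table at the surface, the effective normal stress on the slip plane uses the buoyant unit weight γ' = γ_sat − γ_w while the driving shear stress uses γ_sat:
FS = [c' + γ' z cos²β tanφ'] / [γ_sat z sinβ cosβ]
γ' = 18.7 − 9.81 = 8.89 kN/m³
Numerator = 4.4 + 8.89·4.8·cos²37.0°·tan36.3° = 4.4 + 8.89·4.8·0.6378·0.7346 = 24.393 kPa
Denominator = 18.7·4.8·sin37.0°·cos37.0° = 18.7·4.8·0.6018·0.7986 = 43.141 kPa
FS = 24.393 / 43.141 = 0.565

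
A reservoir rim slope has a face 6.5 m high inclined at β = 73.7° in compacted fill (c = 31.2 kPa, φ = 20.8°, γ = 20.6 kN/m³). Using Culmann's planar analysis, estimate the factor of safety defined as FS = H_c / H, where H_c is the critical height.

H_c = (4c/γ) · sinβ cosφ / [1 − cos(β − φ)]
    = (4·31.2/20.6) · sin73.7°·cos20.8° / [1 − cos52.9°]
    = 6.058 · 0.8973 / 0.3968 = 13.70 m
FS = H_c / H = 13.70 / 6.5 = 2.108

FS = 2.11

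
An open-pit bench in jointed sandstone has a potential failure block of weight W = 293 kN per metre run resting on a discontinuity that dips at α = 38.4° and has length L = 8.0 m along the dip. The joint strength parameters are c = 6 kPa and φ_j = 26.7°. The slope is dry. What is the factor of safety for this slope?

FS = 0.90

Resolving the block weight along and normal to the plane and applying the Mohr–Coulomb strength on the joint:
N' = W cosα = 293·cos38.4° = 229.6 kN/m
Driving force T = W sinα = 293·sin38.4° = 182.0 kN/m
Resisting force R = c·L + N'·tanφ_j = 6·8.0 + 229.6·tan26.7° = 48.0 + 115.5 = 163.5 kN/m
FS = R / T = 163.5 / 182.0 = 0.898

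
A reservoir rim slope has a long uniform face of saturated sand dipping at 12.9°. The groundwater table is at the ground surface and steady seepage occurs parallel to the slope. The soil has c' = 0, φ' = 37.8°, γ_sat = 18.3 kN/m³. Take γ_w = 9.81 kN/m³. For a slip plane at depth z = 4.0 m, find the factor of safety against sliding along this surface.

With seepage parallel to the slope and the water table at the surface, the effective normal stress on the slip plane uses the buoyant unit weight γ' = γ_sat − γ_w while the driving shear stress uses γ_sat:
FS = [c' + γ' z cos²β tanφ'] / [γ_sat z sinβ cosβ]
(For c' = 0 this reduces to FS = (γ'/γ_sat)·tanφ'/tanβ.)
γ' = 18.3 − 9.81 = 8.49 kN/m³
Numerator = 0.0 + 8.49·4.0·cos²12.9°·tan37.8° = 0.0 + 8.49·4.0·0.9502·0.7757 = 25.029 kPa
Denominator = 18.3·4.0·sin12.9°·cos12.9° = 18.3·4.0·0.2233·0.9748 = 15.929 kPa
FS = 25.029 / 15.929 = 1.571

FS = 1.57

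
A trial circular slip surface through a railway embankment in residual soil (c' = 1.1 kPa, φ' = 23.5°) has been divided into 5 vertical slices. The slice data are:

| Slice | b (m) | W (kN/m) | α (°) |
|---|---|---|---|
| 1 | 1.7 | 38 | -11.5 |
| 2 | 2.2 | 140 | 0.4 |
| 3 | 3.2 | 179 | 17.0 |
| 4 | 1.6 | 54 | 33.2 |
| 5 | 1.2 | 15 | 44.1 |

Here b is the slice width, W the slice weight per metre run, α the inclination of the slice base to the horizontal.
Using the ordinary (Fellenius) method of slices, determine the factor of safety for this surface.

FS = 2.19

Ordinary method of slices: FS = Σ[c'·Δl_i + (W_i cosα_i)·tanφ'] / Σ W_i sinα_i, with Δl_i = b_i / cosα_i.
Slice 1: Δl = 1.7/cos(-11.5°) = 1.735 m; N'_1 = 38·cos(-11.5°) = 37.2; c'Δl = 1.91; W sinα = -7.6
Slice 2: Δl = 2.2/cos0.4° = 2.200 m; N'_2 = 140·cos0.4° = 140.0; c'Δl = 2.42; W sinα = 1.0
Slice 3: Δl = 3.2/cos17.0° = 3.346 m; N'_3 = 179·cos17.0° = 171.2; c'Δl = 3.68; W sinα = 52.3
Slice 4: Δl = 1.6/cos33.2° = 1.912 m; N'_4 = 54·cos33.2° = 45.2; c'Δl = 2.10; W sinα = 29.6
Slice 5: Δl = 1.2/cos44.1° = 1.671 m; N'_5 = 15·cos44.1° = 10.8; c'Δl = 1.84; W sinα = 10.4
Σc'Δl = 12.0 kN/m; ΣN' = 404.4 kN/m; ΣW sinα = 85.7 kN/m
Resisting = 12.0 + 404.4·tan23.5° = 12.0 + 175.8 = 187.8 kN/m
FS = 187.8 / 85.7 = 2.190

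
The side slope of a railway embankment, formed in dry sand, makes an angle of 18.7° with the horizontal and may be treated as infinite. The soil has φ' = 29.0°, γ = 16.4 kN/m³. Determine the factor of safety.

FS = 1.64

For a dry cohesionless infinite slope the factor of safety is FS = tanφ' / tanβ.
FS = tan29.0° / tan18.7° = 0.5543 / 0.3385 = 1.638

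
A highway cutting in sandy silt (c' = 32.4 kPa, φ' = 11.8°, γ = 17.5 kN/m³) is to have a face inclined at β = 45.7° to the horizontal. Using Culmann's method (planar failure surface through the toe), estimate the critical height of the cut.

H_c = 30.52 m

Culmann's analysis gives the critical failure plane at α_cr = (β + φ')/2 = (45.7 + 11.8)/2 = 28.8°, and the critical height
H_c = (4c'/γ) · sinβ cosφ' / [1 − cos(β − φ')]
    = (4·32.4/17.5) · sin45.7°·cos11.8° / [1 − cos(33.9°)]
    = 7.406 · 0.7157·0.9789 / [1 − 0.8300]
    = 7.406 · 0.7006 / 0.1700
    = 30.52 m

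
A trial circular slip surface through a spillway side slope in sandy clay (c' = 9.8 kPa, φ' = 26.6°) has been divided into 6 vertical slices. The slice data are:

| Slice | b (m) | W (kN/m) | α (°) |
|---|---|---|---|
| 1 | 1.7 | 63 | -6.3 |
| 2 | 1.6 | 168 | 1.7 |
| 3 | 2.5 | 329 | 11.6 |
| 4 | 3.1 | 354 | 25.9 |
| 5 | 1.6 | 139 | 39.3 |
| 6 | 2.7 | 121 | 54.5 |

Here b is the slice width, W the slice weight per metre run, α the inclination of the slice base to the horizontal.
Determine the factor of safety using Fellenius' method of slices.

Ordinary method of slices: FS = Σ[c'·Δl_i + (W_i cosα_i)·tanφ'] / Σ W_i sinα_i, with Δl_i = b_i / cosα_i.
Slice 1: Δl = 1.7/cos(-6.3°) = 1.710 m; N'_1 = 63·cos(-6.3°) = 62.6; c'Δl = 16.76; W sinα = -6.9
Slice 2: Δl = 1.6/cos1.7° = 1.601 m; N'_2 = 168·cos1.7° = 167.9; c'Δl = 15.69; W sinα = 5.0
Slice 3: Δl = 2.5/cos11.6° = 2.552 m; N'_3 = 329·cos11.6° = 322.3; c'Δl = 25.01; W sinα = 66.2
Slice 4: Δl = 3.1/cos25.9° = 3.446 m; N'_4 = 354·cos25.9° = 318.4; c'Δl = 33.77; W sinα = 154.6
Slice 5: Δl = 1.6/cos39.3° = 2.068 m; N'_5 = 139·cos39.3° = 107.6; c'Δl = 20.26; W sinα = 88.0
Slice 6: Δl = 2.7/cos54.5° = 4.650 m; N'_6 = 121·cos54.5° = 70.3; c'Δl = 45.57; W sinα = 98.5
Σc'Δl = 157.1 kN/m; ΣN' = 1049.1 kN/m; ΣW sinα = 405.4 kN/m
Resisting = 157.1 + 1049.1·tan26.6° = 157.1 + 525.3 = 682.4 kN/m
FS = 682.4 / 405.4 = 1.683

FS = 1.68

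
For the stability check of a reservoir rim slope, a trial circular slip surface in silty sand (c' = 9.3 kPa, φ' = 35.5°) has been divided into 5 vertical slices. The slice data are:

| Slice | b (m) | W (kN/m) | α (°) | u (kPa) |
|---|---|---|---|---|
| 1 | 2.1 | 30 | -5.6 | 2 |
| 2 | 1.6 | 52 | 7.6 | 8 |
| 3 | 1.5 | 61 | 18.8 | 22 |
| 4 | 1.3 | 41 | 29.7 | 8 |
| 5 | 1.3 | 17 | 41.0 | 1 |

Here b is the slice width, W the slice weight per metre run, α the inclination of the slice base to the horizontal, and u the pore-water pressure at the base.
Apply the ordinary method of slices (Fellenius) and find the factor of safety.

Ordinary method of slices: FS = Σ[c'·Δl_i + (W_i cosα_i − u_i·Δl_i)·tanφ'] / Σ W_i sinα_i, with Δl_i = b_i / cosα_i.
Slice 1: Δl = 2.1/cos(-5.6°) = 2.110 m; N'_1 = 30·cos(-5.6°) − 2·2.110 = 25.6; c'Δl = 19.62; W sinα = -2.9
Slice 2: Δl = 1.6/cos7.6° = 1.614 m; N'_2 = 52·cos7.6° − 8·1.614 = 38.6; c'Δl = 15.01; W sinα = 6.9
Slice 3: Δl = 1.5/cos18.8° = 1.585 m; N'_3 = 61·cos18.8° − 22·1.585 = 22.9; c'Δl = 14.74; W sinα = 19.7
Slice 4: Δl = 1.3/cos29.7° = 1.497 m; N'_4 = 41·cos29.7° − 8·1.497 = 23.6; c'Δl = 13.92; W sinα = 20.3
Slice 5: Δl = 1.3/cos41.0° = 1.723 m; N'_5 = 17·cos41.0° − 1·1.723 = 11.1; c'Δl = 16.02; W sinα = 11.2
Σc'Δl = 79.3 kN/m; ΣN' = 121.9 kN/m; ΣW sinα = 55.1 kN/m
Resisting = 79.3 + 121.9·tan35.5° = 79.3 + 87.0 = 166.3 kN/m
FS = 166.3 / 55.1 = 3.019

FS = 3.02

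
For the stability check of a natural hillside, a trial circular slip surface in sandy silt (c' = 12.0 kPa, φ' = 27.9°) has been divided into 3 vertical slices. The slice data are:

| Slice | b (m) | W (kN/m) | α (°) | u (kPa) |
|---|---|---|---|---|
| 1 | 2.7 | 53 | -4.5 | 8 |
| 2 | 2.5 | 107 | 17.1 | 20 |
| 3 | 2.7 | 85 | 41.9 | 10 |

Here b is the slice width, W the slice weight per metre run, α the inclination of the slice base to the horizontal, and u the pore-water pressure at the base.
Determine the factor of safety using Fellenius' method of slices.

FS = 1.96

Ordinary method of slices: FS = Σ[c'·Δl_i + (W_i cosα_i − u_i·Δl_i)·tanφ'] / Σ W_i sinα_i, with Δl_i = b_i / cosα_i.
Slice 1: Δl = 2.7/cos(-4.5°) = 2.708 m; N'_1 = 53·cos(-4.5°) − 8·2.708 = 31.2; c'Δl = 32.50; W sinα = -4.2
Slice 2: Δl = 2.5/cos17.1° = 2.616 m; N'_2 = 107·cos17.1° − 20·2.616 = 50.0; c'Δl = 31.39; W sinα = 31.5
Slice 3: Δl = 2.7/cos41.9° = 3.628 m; N'_3 = 85·cos41.9° − 10·3.628 = 27.0; c'Δl = 43.53; W sinα = 56.8
Σc'Δl = 107.4 kN/m; ΣN' = 108.1 kN/m; ΣW sinα = 84.1 kN/m
Resisting = 107.4 + 108.1·tan27.9° = 107.4 + 57.2 = 164.7 kN/m
FS = 164.7 / 84.1 = 1.959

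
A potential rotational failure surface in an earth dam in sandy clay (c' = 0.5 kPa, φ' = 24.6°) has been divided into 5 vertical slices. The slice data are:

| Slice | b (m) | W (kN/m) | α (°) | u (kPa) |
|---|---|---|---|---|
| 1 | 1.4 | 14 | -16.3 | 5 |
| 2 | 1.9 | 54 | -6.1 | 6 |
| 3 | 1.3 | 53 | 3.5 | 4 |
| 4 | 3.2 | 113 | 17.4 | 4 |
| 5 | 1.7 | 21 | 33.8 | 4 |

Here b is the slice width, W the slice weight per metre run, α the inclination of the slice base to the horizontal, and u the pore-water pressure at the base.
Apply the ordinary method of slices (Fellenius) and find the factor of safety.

FS = 2.47

Ordinary method of slices: FS = Σ[c'·Δl_i + (W_i cosα_i − u_i·Δl_i)·tanφ'] / Σ W_i sinα_i, with Δl_i = b_i / cosα_i.
Slice 1: Δl = 1.4/cos(-16.3°) = 1.459 m; N'_1 = 14·cos(-16.3°) − 5·1.459 = 6.1; c'Δl = 0.73; W sinα = -3.9
Slice 2: Δl = 1.9/cos(-6.1°) = 1.911 m; N'_2 = 54·cos(-6.1°) − 6·1.911 = 42.2; c'Δl = 0.96; W sinα = -5.7
Slice 3: Δl = 1.3/cos3.5° = 1.302 m; N'_3 = 53·cos3.5° − 4·1.302 = 47.7; c'Δl = 0.65; W sinα = 3.2
Slice 4: Δl = 3.2/cos17.4° = 3.353 m; N'_4 = 113·cos17.4° − 4·3.353 = 94.4; c'Δl = 1.68; W sinα = 33.8
Slice 5: Δl = 1.7/cos33.8° = 2.046 m; N'_5 = 21·cos33.8° − 4·2.046 = 9.3; c'Δl = 1.02; W sinα = 11.7
Σc'Δl = 5.0 kN/m; ΣN' = 199.7 kN/m; ΣW sinα = 39.0 kN/m
Resisting = 5.0 + 199.7·tan24.6° = 5.0 + 91.5 = 96.5 kN/m
FS = 96.5 / 39.0 = 2.471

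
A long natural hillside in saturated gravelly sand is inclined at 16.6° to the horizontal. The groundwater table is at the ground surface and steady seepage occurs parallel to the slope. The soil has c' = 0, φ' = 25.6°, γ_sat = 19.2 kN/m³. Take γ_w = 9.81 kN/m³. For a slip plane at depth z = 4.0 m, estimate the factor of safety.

With seepage parallel to the slope and the water table at the surface, the effective normal stress on the slip plane uses the buoyant unit weight γ' = γ_sat − γ_w while the driving shear stress uses γ_sat:
FS = [c' + γ' z cos²β tanφ'] / [γ_sat z sinβ cosβ]
(For c' = 0 this reduces to FS = (γ'/γ_sat)·tanφ'/tanβ.)
γ' = 19.2 − 9.81 = 9.39 kN/m³
Numerator = 0.0 + 9.39·4.0·cos²16.6°·tan25.6° = 0.0 + 9.39·4.0·0.9184·0.4791 = 16.527 kPa
Denominator = 19.2·4.0·sin16.6°·cos16.6° = 19.2·4.0·0.2857·0.9583 = 21.026 kPa
FS = 16.527 / 21.026 = 0.786

FS = 0.79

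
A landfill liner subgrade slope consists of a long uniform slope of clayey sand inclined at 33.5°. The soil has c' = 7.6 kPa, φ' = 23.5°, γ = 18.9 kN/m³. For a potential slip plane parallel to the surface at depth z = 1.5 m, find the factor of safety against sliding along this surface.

For an infinite slope with a slip plane parallel to the surface (no pore pressure): FS = [c' + γz cos²β tanφ'] / [γz sinβ cosβ].
γz = 18.9·1.5 = 28.35 kN/m²
Numerator = 7.6 + 28.35·cos²33.5°·tan23.5° = 7.6 + 28.35·0.6954·0.4348 = 16.172 kPa
Denominator = 28.35·sin33.5°·cos33.5° = 28.35·0.5519·0.8339 = 13.048 kPa
FS = 16.172 / 13.048 = 1.239

FS = 1.24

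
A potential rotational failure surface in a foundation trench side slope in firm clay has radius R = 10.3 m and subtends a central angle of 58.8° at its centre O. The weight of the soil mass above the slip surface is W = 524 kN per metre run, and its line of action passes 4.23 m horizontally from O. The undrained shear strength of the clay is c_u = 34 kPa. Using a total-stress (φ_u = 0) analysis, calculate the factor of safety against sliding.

Taking moments about the centre O, the resisting moment is provided by the undrained shear strength acting along the arc:
Arc length L_a = R·θ = 10.3·(58.8°·π/180) = 10.3·1.0263 = 10.57 m
M_R = c_u·L_a·R = 34·10.57·10.3 = 3701.8 kN·m/m
M_D = W·d = 524·4.23 = 2216.5 kN·m/m
FS = M_R / M_D = 3701.8 / 2216.5 = 1.670

FS = 1.67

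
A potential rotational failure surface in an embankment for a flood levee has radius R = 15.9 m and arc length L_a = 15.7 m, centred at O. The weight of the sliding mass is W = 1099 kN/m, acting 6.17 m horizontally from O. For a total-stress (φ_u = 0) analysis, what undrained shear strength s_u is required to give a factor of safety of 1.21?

FS = s_u·L_a·R / (W·d), so s_u = FS·W·d / (L_a·R).
s_u = 1.21·1099·6.17 / (15.70·15.9) = 8204.8 / 249.63 = 32.87 kPa

s_u = 32.9 kPa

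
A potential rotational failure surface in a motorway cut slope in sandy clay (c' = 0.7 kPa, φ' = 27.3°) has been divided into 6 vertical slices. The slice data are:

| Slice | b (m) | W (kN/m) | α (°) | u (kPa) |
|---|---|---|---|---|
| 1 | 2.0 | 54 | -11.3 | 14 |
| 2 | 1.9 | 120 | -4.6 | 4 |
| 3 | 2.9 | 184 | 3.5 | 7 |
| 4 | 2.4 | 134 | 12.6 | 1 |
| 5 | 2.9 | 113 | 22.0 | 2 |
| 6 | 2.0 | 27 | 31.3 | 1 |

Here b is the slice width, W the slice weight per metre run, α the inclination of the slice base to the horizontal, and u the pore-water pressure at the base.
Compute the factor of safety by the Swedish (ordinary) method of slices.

Ordinary method of slices: FS = Σ[c'·Δl_i + (W_i cosα_i − u_i·Δl_i)·tanφ'] / Σ W_i sinα_i, with Δl_i = b_i / cosα_i.
Slice 1: Δl = 2.0/cos(-11.3°) = 2.040 m; N'_1 = 54·cos(-11.3°) − 14·2.040 = 24.4; c'Δl = 1.43; W sinα = -10.6
Slice 2: Δl = 1.9/cos(-4.6°) = 1.906 m; N'_2 = 120·cos(-4.6°) − 4·1.906 = 112.0; c'Δl = 1.33; W sinα = -9.6
Slice 3: Δl = 2.9/cos3.5° = 2.905 m; N'_3 = 184·cos3.5° − 7·2.905 = 163.3; c'Δl = 2.03; W sinα = 11.2
Slice 4: Δl = 2.4/cos12.6° = 2.459 m; N'_4 = 134·cos12.6° − 1·2.459 = 128.3; c'Δl = 1.72; W sinα = 29.2
Slice 5: Δl = 2.9/cos22.0° = 3.128 m; N'_5 = 113·cos22.0° − 2·3.128 = 98.5; c'Δl = 2.19; W sinα = 42.3
Slice 6: Δl = 2.0/cos31.3° = 2.341 m; N'_6 = 27·cos31.3° − 1·2.341 = 20.7; c'Δl = 1.64; W sinα = 14.0
Σc'Δl = 10.3 kN/m; ΣN' = 547.3 kN/m; ΣW sinα = 76.6 kN/m
Resisting = 10.3 + 547.3·tan27.3° = 10.3 + 282.5 = 292.8 kN/m
FS = 292.8 / 76.6 = 3.822

FS = 3.82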